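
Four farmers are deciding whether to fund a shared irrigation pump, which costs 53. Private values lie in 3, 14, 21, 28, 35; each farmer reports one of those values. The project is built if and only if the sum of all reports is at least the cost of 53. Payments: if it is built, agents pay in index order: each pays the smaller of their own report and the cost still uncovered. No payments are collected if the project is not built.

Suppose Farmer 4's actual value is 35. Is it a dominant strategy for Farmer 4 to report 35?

Check each profile of the others' reports and compare truth against every alternative report.
Others report (3, 3, 14): truth gives 2, best alternative gives 0.
Others report (3, 14, 3): truth gives 2, best alternative gives 0.
Others report (14, 3, 3): truth gives 2, best alternative gives 0.
Others report (3, 21, 35): truth gives 35, best alternative gives 35.
Others report (3, 28, 28): truth gives 35, best alternative gives 35.
Others report (3, 28, 35): truth gives 35, best alternative gives 35.
(Remaining 119 profiles checked similarly; truth is weakly best in each.)
In every case the truthful report is at least as good as any alternative, so it is a dominant strategy.

Yes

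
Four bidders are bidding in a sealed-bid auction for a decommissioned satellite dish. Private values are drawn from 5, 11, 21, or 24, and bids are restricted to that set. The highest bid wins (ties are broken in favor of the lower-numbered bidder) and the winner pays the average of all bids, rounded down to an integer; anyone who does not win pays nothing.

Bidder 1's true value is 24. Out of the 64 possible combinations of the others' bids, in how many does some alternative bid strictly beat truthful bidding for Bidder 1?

17

Others bid (5, 5, 5): truth gives 15; bid 5 gives 19 > 15. Violating.
Others bid (5, 5, 11): truth gives 13; bid 11 gives 16 > 13. Violating.
Others bid (5, 11, 5): truth gives 13; bid 11 gives 16 > 13. Violating.
Others bid (5, 11, 11): truth gives 12; bid 11 gives 15 > 12. Violating.
Others bid (5, 5, 21): truth gives 11; no alternative beats it.
Others bid (5, 5, 24): truth gives 10; no alternative beats it.
(Checking all 64 profiles: 17 have a profitable deviation, 47 do not.)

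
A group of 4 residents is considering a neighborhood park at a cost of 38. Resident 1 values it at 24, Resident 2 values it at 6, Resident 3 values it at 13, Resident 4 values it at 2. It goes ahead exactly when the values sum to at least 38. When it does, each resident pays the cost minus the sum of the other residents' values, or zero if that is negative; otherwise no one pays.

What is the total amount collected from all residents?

Total value 45 ≥ cost 38, so it is built.
Resident 1: others sum to 21; max(0, 38 - 21) = 17.
Resident 2: others sum to 39; max(0, 38 - 39) = 0.
Resident 3: others sum to 32; max(0, 38 - 32) = 6.
Resident 4: others sum to 43; max(0, 38 - 43) = 0.
Total collected = 17 + 0 + 6 + 0 = 23.

23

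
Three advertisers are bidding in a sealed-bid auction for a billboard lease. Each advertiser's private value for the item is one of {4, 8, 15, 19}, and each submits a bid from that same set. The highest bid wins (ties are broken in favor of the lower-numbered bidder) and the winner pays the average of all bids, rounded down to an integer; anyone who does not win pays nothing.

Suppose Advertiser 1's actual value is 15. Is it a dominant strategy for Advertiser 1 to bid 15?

No

Consider the case where Advertiser 2 bids 4 and Advertiser 3 bids 4.
Truthful bid 15: wins, pays 7, utility 15 - 7 = 8.
Bid 4 instead: wins, pays 4, utility 15 - 4 = 11.
Since 11 > 8, bidding 4 is strictly better here, so truthful bidding is not dominant.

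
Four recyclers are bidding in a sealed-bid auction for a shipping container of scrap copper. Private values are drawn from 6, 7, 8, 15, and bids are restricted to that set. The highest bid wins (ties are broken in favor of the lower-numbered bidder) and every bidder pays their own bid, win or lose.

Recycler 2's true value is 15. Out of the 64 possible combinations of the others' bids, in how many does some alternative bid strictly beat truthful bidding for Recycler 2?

Others bid (6, 6, 6): truth gives 0; bid 7 gives 8 > 0. Violating.
Others bid (6, 6, 7): truth gives 0; bid 7 gives 8 > 0. Violating.
Others bid (6, 6, 8): truth gives 0; bid 8 gives 7 > 0. Violating.
Others bid (6, 7, 6): truth gives 0; bid 7 gives 8 > 0. Violating.
Others bid (6, 6, 15): truth gives 0; no alternative beats it.
Others bid (6, 7, 15): truth gives 0; no alternative beats it.
(Checking all 64 profiles: 34 have a profitable deviation, 30 do not.)

34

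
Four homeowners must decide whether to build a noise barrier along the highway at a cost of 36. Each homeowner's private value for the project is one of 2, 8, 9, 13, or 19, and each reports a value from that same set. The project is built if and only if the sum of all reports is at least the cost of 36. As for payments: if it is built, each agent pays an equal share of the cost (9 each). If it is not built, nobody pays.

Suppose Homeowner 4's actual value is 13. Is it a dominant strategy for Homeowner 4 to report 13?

Consider the case where Homeowner 1 reports 2, Homeowner 2 reports 2 and Homeowner 3 reports 13.
Truthful report 13: project not built, utility 0.
Report 19 instead: project built, pays 9, utility 13 - 9 = 4.
Since 4 > 0, reporting 19 is strictly better here, so truthful reporting is not dominant.

No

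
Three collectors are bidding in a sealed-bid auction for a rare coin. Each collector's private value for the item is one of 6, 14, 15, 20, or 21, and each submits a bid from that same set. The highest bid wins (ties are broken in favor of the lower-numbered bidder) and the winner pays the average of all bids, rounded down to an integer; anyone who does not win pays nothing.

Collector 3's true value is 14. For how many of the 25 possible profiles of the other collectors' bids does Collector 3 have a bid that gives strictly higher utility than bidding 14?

Others bid (6, 14): truth gives 0; bid 15 gives 3 > 0. Violating.
Others bid (6, 15): truth gives 0; bid 20 gives 1 > 0. Violating.
Others bid (14, 6): truth gives 0; bid 15 gives 3 > 0. Violating.
Others bid (15, 6): truth gives 0; bid 20 gives 1 > 0. Violating.
Others bid (6, 6): truth gives 6; no alternative beats it.
Others bid (6, 20): truth gives 0; no alternative beats it.
(Checking all 25 profiles: 4 have a profitable deviation, 21 do not.)

4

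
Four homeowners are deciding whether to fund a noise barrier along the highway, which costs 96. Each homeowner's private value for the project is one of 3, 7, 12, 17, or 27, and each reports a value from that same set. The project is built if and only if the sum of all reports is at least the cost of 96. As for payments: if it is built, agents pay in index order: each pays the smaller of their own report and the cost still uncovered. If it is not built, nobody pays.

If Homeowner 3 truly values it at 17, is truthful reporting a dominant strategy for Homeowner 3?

Yes

Check each profile of the others' reports and compare truth against every alternative report.
Others report (3, 3, 3): truth gives 0, best alternative gives 0.
Others report (3, 3, 7): truth gives 0, best alternative gives 0.
Others report (3, 3, 12): truth gives 0, best alternative gives 0.
Others report (3, 3, 17): truth gives 0, best alternative gives 0.
Others report (3, 3, 27): truth gives 0, best alternative gives 0.
Others report (3, 7, 3): truth gives 0, best alternative gives 0.
(Remaining 119 profiles checked similarly; truth is weakly best in each.)
In every case the truthful report is at least as good as any alternative, so it is a dominant strategy.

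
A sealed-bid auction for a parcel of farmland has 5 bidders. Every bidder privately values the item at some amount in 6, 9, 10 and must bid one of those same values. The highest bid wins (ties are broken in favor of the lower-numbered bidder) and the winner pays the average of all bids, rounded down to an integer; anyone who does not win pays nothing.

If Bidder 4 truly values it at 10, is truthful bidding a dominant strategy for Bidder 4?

Yes

Check each profile of the others' bids and compare truth against every alternative bid.
Others bid (6, 6, 6, 10): truth gives 3, best alternative gives 0.
Others bid (6, 6, 9, 6): truth gives 3, best alternative gives 0.
Others bid (6, 9, 6, 6): truth gives 3, best alternative gives 0.
Others bid (9, 6, 6, 6): truth gives 3, best alternative gives 0.
Others bid (6, 6, 9, 9): truth gives 2, best alternative gives 0.
Others bid (6, 6, 9, 10): truth gives 2, best alternative gives 0.
(Remaining 75 profiles checked similarly; truth is weakly best in each.)
In every case the truthful bid is at least as good as any alternative, so it is a dominant strategy.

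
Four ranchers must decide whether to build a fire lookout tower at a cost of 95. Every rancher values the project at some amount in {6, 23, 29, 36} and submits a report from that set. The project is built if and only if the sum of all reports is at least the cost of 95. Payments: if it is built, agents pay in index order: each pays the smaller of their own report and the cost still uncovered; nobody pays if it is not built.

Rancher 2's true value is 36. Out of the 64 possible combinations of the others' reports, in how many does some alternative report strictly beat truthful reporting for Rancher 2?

36

Others report (6, 29, 36): truth gives 0; report 29 gives 7 > 0. Violating.
Others report (6, 36, 29): truth gives 0; report 29 gives 7 > 0. Violating.
Others report (6, 36, 36): truth gives 0; report 23 gives 13 > 0. Violating.
Others report (23, 23, 23): truth gives 0; report 29 gives 7 > 0. Violating.
Others report (6, 6, 6): truth gives 0; no alternative beats it.
Others report (6, 6, 23): truth gives 0; no alternative beats it.
(Checking all 64 profiles: 36 have a profitable deviation, 28 do not.)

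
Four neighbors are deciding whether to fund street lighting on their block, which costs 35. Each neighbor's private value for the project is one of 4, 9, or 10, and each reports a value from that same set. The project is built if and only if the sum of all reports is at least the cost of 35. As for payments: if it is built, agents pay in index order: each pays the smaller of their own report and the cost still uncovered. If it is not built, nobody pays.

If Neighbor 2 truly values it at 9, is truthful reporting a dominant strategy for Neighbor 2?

Check each profile of the others' reports and compare truth against every alternative report.
Others report (4, 4, 4): truth gives 0, best alternative gives 0.
Others report (4, 4, 9): truth gives 0, best alternative gives 0.
Others report (4, 4, 10): truth gives 0, best alternative gives 0.
Others report (4, 9, 4): truth gives 0, best alternative gives 0.
Others report (4, 9, 9): truth gives 0, best alternative gives 0.
Others report (4, 9, 10): truth gives 0, best alternative gives 0.
(Remaining 21 profiles checked similarly; truth is weakly best in each.)
In every case the truthful report is at least as good as any alternative, so it is a dominant strategy.

Yes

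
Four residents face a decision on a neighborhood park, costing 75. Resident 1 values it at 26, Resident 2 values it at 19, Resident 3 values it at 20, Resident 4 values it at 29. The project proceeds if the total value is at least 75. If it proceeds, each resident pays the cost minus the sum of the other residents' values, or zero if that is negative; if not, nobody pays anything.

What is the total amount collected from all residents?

Total value 94 ≥ cost 75, so it is built.
Resident 1: others sum to 68; max(0, 75 - 68) = 7.
Resident 2: others sum to 75; max(0, 75 - 75) = 0.
Resident 3: others sum to 74; max(0, 75 - 74) = 1.
Resident 4: others sum to 65; max(0, 75 - 65) = 10.
Total collected = 7 + 0 + 1 + 10 = 18.

18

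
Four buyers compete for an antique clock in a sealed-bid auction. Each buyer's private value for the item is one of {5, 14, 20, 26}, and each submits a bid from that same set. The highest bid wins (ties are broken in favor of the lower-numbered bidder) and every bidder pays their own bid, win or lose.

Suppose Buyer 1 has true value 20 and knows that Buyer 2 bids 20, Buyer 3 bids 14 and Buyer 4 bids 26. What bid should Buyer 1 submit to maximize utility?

Bid 5: loses but pays 5, utility -5.
Bid 14: loses but pays 14, utility -14.
Bid 20: loses but pays 20, utility -20.
Bid 26: wins, pays 26, utility 20 - 26 = -6.
The best choice is 5 with utility -5.

5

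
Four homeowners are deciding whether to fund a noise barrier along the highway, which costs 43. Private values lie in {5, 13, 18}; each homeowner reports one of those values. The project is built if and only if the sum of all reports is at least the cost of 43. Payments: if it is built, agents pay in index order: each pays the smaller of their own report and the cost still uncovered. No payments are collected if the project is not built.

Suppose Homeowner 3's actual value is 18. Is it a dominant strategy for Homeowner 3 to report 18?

No

Consider the case where Homeowner 1 reports 5, Homeowner 2 reports 13 and Homeowner 4 reports 13.
Truthful report 18: project built, pays 18, utility 18 - 18 = 0.
Report 13 instead: project built, pays 13, utility 18 - 13 = 5.
Since 5 > 0, reporting 13 is strictly better here, so truthful reporting is not dominant.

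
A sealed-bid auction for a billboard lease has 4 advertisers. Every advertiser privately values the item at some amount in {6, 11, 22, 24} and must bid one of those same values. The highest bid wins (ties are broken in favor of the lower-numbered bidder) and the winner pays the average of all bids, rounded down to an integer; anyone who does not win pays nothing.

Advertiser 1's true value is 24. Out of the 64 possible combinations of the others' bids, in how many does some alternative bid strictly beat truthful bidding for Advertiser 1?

11

Others bid (6, 6, 6): truth gives 14; bid 6 gives 18 > 14. Violating.
Others bid (6, 6, 11): truth gives 13; bid 11 gives 16 > 13. Violating.
Others bid (6, 11, 6): truth gives 13; bid 11 gives 16 > 13. Violating.
Others bid (6, 11, 11): truth gives 11; bid 11 gives 15 > 11. Violating.
Others bid (6, 6, 22): truth gives 10; no alternative beats it.
Others bid (6, 6, 24): truth gives 9; no alternative beats it.
(Checking all 64 profiles: 11 have a profitable deviation, 53 do not.)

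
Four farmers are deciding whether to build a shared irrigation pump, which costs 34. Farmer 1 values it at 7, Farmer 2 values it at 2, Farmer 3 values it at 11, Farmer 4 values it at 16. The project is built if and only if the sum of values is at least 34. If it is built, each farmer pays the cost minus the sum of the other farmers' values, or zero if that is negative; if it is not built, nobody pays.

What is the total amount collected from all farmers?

Total value 36 ≥ cost 34, so it is built.
Farmer 1: others sum to 29; max(0, 34 - 29) = 5.
Farmer 2: others sum to 34; max(0, 34 - 34) = 0.
Farmer 3: others sum to 25; max(0, 34 - 25) = 9.
Farmer 4: others sum to 20; max(0, 34 - 20) = 14.
Total collected = 5 + 0 + 9 + 14 = 28.

28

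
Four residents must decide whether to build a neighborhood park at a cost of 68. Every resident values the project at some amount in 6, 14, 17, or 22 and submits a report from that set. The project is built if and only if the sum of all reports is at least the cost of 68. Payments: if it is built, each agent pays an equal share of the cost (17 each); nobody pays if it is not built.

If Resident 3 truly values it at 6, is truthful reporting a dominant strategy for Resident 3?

Yes

Check each profile of the others' reports and compare truth against every alternative report.
Others report (14, 22, 22): truth gives 0, best alternative gives -11.
Others report (17, 17, 22): truth gives 0, best alternative gives -11.
Others report (17, 22, 17): truth gives 0, best alternative gives -11.
Others report (17, 22, 22): truth gives 0, best alternative gives -11.
Others report (22, 14, 22): truth gives 0, best alternative gives -11.
Others report (22, 17, 17): truth gives 0, best alternative gives -11.
(Remaining 58 profiles checked similarly; truth is weakly best in each.)
In every case the truthful report is at least as good as any alternative, so it is a dominant strategy.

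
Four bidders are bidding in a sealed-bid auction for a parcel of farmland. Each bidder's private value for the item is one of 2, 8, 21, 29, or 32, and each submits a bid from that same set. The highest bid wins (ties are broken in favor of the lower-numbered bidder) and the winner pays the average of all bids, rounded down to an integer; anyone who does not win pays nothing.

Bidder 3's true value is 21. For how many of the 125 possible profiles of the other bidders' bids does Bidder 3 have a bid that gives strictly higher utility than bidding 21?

34

Others bid (2, 2, 2): truth gives 15; bid 8 gives 18 > 15. Violating.
Others bid (2, 2, 8): truth gives 13; bid 8 gives 16 > 13. Violating.
Others bid (2, 2, 29): truth gives 0; bid 29 gives 6 > 0. Violating.
Others bid (2, 2, 32): truth gives 0; bid 32 gives 4 > 0. Violating.
Others bid (2, 2, 21): truth gives 10; no alternative beats it.
Others bid (2, 8, 2): truth gives 13; no alternative beats it.
(Checking all 125 profiles: 34 have a profitable deviation, 91 do not.)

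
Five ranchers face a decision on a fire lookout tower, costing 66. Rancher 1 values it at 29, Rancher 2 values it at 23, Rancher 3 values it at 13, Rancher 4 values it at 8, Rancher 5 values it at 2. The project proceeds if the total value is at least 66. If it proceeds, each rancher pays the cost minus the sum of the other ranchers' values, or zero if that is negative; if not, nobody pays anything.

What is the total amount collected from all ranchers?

Total value 75 ≥ cost 66, so it is built.
Rancher 1: others sum to 46; max(0, 66 - 46) = 20.
Rancher 2: others sum to 52; max(0, 66 - 52) = 14.
Rancher 3: others sum to 62; max(0, 66 - 62) = 4.
Rancher 4: others sum to 67; max(0, 66 - 67) = 0.
Rancher 5: others sum to 73; max(0, 66 - 73) = 0.
Total collected = 20 + 14 + 4 + 0 + 0 = 38.

38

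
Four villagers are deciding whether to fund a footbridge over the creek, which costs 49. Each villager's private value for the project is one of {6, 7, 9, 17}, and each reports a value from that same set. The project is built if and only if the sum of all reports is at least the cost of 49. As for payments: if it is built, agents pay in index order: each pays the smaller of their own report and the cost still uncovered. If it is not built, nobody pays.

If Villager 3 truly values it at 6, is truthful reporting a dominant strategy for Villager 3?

Check each profile of the others' reports and compare truth against every alternative report.
Others report (9, 17, 17): truth gives 0, best alternative gives -1.
Others report (17, 9, 17): truth gives 0, best alternative gives -1.
Others report (17, 17, 9): truth gives 0, best alternative gives -1.
Others report (17, 17, 17): truth gives 0, best alternative gives -1.
Others report (6, 6, 6): truth gives 0, best alternative gives 0.
Others report (6, 6, 7): truth gives 0, best alternative gives 0.
(Remaining 58 profiles checked similarly; truth is weakly best in each.)
In every case the truthful report is at least as good as any alternative, so it is a dominant strategy.

Yes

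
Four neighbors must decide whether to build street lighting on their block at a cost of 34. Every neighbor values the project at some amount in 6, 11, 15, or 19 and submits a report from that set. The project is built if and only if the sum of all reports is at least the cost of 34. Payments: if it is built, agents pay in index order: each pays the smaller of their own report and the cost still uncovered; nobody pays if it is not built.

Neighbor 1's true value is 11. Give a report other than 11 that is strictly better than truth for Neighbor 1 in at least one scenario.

6

Suppose Neighbor 2 reports 6, Neighbor 3 reports 6 and Neighbor 4 reports 19.
Report 11: project built, pays 11, utility 11 - 11 = 0.
Report 6: project built, pays 6, utility 11 - 6 = 5.
So reporting 6 beats truth here (5 > 0).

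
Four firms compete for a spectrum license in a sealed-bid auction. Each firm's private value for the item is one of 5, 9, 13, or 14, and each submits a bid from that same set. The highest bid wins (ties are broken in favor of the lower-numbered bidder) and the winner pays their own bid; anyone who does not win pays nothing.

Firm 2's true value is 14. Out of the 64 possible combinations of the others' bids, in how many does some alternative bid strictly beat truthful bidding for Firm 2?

18

Others bid (5, 5, 5): truth gives 0; bid 9 gives 5 > 0. Violating.
Others bid (5, 5, 9): truth gives 0; bid 9 gives 5 > 0. Violating.
Others bid (5, 5, 13): truth gives 0; bid 13 gives 1 > 0. Violating.
Others bid (5, 9, 5): truth gives 0; bid 9 gives 5 > 0. Violating.
Others bid (5, 5, 14): truth gives 0; no alternative beats it.
Others bid (5, 9, 14): truth gives 0; no alternative beats it.
(Checking all 64 profiles: 18 have a profitable deviation, 46 do not.)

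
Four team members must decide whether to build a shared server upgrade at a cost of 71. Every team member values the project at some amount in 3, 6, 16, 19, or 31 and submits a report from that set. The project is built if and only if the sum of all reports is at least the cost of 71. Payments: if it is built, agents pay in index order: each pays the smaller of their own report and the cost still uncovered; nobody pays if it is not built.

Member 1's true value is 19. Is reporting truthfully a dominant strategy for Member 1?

Consider the case where Member 2 reports 3, Member 3 reports 31 and Member 4 reports 31.
Truthful report 19: project built, pays 19, utility 19 - 19 = 0.
Report 6 instead: project built, pays 6, utility 19 - 6 = 13.
Since 13 > 0, reporting 6 is strictly better here, so truthful reporting is not dominant.

No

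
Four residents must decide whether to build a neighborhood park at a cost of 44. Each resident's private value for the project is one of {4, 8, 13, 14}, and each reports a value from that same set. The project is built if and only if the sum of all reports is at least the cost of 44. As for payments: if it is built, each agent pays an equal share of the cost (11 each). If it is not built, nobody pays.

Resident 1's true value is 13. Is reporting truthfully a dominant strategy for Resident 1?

No

Consider the case where Resident 2 reports 4, Resident 3 reports 13 and Resident 4 reports 13.
Truthful report 13: project not built, utility 0.
Report 14 instead: project built, pays 11, utility 13 - 11 = 2.
Since 2 > 0, reporting 14 is strictly better here, so truthful reporting is not dominant.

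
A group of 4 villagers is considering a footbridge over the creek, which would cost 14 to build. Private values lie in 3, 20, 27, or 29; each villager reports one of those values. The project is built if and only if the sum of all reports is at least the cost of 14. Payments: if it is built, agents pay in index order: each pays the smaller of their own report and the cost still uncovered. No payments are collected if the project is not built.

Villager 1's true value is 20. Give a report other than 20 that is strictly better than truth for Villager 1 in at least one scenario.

Suppose Villager 2 reports 3, Villager 3 reports 3 and Villager 4 reports 20.
Report 20: project built, pays 14, utility 20 - 14 = 6.
Report 3: project built, pays 3, utility 20 - 3 = 17.
So reporting 3 beats truth here (17 > 6).

3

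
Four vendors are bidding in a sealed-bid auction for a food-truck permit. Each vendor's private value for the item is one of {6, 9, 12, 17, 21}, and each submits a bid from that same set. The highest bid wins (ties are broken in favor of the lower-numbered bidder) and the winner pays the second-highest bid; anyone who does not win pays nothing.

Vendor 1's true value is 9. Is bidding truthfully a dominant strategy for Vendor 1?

Yes

Check each profile of the others' bids and compare truth against every alternative bid.
Others bid (6, 6, 6): truth gives 3, best alternative gives 3.
Others bid (6, 6, 9): truth gives 0, best alternative gives 0.
Others bid (6, 6, 12): truth gives 0, best alternative gives 0.
Others bid (6, 6, 17): truth gives 0, best alternative gives 0.
Others bid (6, 6, 21): truth gives 0, best alternative gives 0.
Others bid (6, 9, 6): truth gives 0, best alternative gives 0.
(Remaining 119 profiles checked similarly; truth is weakly best in each.)
In every case the truthful bid is at least as good as any alternative, so it is a dominant strategy.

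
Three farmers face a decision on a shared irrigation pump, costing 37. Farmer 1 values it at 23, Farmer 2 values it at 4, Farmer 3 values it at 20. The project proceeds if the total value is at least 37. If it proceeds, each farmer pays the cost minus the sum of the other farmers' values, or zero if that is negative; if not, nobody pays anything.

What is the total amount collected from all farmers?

23

Total value 47 ≥ cost 37, so it is built.
Farmer 1: others sum to 24; max(0, 37 - 24) = 13.
Farmer 2: others sum to 43; max(0, 37 - 43) = 0.
Farmer 3: others sum to 27; max(0, 37 - 27) = 10.
Total collected = 13 + 0 + 10 = 23.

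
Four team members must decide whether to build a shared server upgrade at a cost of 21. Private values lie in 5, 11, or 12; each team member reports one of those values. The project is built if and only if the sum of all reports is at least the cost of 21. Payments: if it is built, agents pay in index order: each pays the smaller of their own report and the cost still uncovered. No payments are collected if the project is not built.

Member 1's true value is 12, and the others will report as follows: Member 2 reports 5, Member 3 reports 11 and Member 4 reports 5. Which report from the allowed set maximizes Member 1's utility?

5

Report 5: project built, pays 5, utility 12 - 5 = 7.
Report 11: project built, pays 11, utility 12 - 11 = 1.
Report 12: project built, pays 12, utility 12 - 12 = 0.
The best choice is 5 with utility 7.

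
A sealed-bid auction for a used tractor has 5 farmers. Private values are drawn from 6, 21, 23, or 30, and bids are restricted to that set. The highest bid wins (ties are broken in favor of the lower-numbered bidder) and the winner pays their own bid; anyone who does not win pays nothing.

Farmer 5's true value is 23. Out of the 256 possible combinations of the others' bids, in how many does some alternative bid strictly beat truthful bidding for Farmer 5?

1

Others bid (6, 6, 6, 6): truth gives 0; bid 21 gives 2 > 0. Violating.
Others bid (6, 6, 6, 21): truth gives 0; no alternative beats it.
Others bid (6, 6, 6, 23): truth gives 0; no alternative beats it.
(Checking all 256 profiles: 1 has a profitable deviation, 255 do not.)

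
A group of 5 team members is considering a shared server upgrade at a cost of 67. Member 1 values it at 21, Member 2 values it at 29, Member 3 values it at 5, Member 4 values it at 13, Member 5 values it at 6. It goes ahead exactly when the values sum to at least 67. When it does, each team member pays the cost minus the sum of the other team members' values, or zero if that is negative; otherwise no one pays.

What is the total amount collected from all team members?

Total value 74 ≥ cost 67, so it is built.
Member 1: others sum to 53; max(0, 67 - 53) = 14.
Member 2: others sum to 45; max(0, 67 - 45) = 22.
Member 3: others sum to 69; max(0, 67 - 69) = 0.
Member 4: others sum to 61; max(0, 67 - 61) = 6.
Member 5: others sum to 68; max(0, 67 - 68) = 0.
Total collected = 14 + 22 + 0 + 6 + 0 = 42.

42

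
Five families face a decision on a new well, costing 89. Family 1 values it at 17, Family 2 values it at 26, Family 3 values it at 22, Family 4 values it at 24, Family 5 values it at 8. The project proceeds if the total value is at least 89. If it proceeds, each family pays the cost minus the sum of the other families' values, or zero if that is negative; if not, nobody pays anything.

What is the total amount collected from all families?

57

Total value 97 ≥ cost 89, so it is built.
Family 1: others sum to 80; max(0, 89 - 80) = 9.
Family 2: others sum to 71; max(0, 89 - 71) = 18.
Family 3: others sum to 75; max(0, 89 - 75) = 14.
Family 4: others sum to 73; max(0, 89 - 73) = 16.
Family 5: others sum to 89; max(0, 89 - 89) = 0.
Total collected = 9 + 18 + 14 + 16 + 0 = 57.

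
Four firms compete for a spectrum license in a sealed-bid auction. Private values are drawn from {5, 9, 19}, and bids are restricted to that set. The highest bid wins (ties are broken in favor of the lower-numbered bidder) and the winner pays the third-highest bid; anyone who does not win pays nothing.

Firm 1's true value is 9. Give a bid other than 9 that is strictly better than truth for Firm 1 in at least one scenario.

19

Suppose Firm 2 bids 5, Firm 3 bids 5 and Firm 4 bids 19.
Bid 9: loses, pays 0, utility 0.
Bid 19: wins, pays 5, utility 9 - 5 = 4.
So bidding 19 beats truth here (4 > 0).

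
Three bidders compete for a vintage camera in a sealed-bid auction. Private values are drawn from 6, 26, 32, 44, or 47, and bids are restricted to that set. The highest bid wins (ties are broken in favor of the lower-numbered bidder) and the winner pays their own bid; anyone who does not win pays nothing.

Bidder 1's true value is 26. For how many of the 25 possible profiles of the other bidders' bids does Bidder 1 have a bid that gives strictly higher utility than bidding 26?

1

Others bid (6, 6): truth gives 0; bid 6 gives 20 > 0. Violating.
Others bid (6, 26): truth gives 0; no alternative beats it.
Others bid (6, 32): truth gives 0; no alternative beats it.
(Checking all 25 profiles: 1 has a profitable deviation, 24 do not.)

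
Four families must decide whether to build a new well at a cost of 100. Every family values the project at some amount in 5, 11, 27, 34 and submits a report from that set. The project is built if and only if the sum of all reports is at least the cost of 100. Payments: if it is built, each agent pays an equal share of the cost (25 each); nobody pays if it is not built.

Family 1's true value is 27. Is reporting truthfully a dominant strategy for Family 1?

Consider the case where Family 2 reports 5, Family 3 reports 27 and Family 4 reports 34.
Truthful report 27: project not built, utility 0.
Report 34 instead: project built, pays 25, utility 27 - 25 = 2.
Since 2 > 0, reporting 34 is strictly better here, so truthful reporting is not dominant.

No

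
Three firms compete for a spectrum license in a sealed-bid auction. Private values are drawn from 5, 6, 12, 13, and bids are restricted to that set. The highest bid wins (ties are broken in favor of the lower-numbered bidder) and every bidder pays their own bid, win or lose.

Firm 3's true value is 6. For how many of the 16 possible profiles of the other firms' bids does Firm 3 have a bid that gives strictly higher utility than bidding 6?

15

Others bid (5, 6): truth gives -6; bid 5 gives -5 > -6. Violating.
Others bid (5, 12): truth gives -6; bid 5 gives -5 > -6. Violating.
Others bid (5, 13): truth gives -6; bid 5 gives -5 > -6. Violating.
Others bid (6, 5): truth gives -6; bid 5 gives -5 > -6. Violating.
Others bid (5, 5): truth gives 0; no alternative beats it.
(Checking all 16 profiles: 15 have a profitable deviation, 1 does not.)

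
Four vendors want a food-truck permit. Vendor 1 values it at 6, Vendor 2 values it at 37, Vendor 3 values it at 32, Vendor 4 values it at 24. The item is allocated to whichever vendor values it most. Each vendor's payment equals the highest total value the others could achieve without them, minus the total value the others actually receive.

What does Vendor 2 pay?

Vendor 2 has the highest value and receives the item.
Without Vendor 2, the item would go to the next-highest value, 32, so the others could achieve 32.
With Vendor 2 present and winning, the others receive nothing, so their total is 0.
Payment = 32 - 0 = 32.

32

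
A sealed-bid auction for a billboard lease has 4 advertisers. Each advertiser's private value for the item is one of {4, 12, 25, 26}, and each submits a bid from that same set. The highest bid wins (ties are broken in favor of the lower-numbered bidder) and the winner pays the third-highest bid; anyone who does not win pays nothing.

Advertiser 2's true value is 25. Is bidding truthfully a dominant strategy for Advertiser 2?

No

Consider the case where Advertiser 1 bids 4, Advertiser 3 bids 4 and Advertiser 4 bids 26.
Truthful bid 25: loses, pays 0, utility 0.
Bid 26 instead: wins, pays 4, utility 25 - 4 = 21.
Since 21 > 0, bidding 26 is strictly better here, so truthful bidding is not dominant.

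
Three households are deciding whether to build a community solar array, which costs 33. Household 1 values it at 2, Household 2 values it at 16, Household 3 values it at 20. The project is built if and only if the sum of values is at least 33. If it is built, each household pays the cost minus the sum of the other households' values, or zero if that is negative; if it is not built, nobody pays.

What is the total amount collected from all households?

Total value 38 ≥ cost 33, so it is built.
Household 1: others sum to 36; max(0, 33 - 36) = 0.
Household 2: others sum to 22; max(0, 33 - 22) = 11.
Household 3: others sum to 18; max(0, 33 - 18) = 15.
Total collected = 0 + 11 + 15 = 26.

26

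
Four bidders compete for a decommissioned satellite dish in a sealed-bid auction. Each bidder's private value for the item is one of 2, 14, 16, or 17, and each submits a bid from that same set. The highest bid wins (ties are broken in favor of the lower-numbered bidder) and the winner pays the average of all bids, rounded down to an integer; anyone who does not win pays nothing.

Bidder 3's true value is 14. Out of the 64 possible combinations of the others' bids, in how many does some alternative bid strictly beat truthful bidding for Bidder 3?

22

Others bid (2, 2, 16): truth gives 0; bid 16 gives 5 > 0. Violating.
Others bid (2, 2, 17): truth gives 0; bid 17 gives 5 > 0. Violating.
Others bid (2, 14, 2): truth gives 0; bid 16 gives 6 > 0. Violating.
Others bid (2, 14, 14): truth gives 0; bid 16 gives 3 > 0. Violating.
Others bid (2, 2, 2): truth gives 9; no alternative beats it.
Others bid (2, 2, 14): truth gives 6; no alternative beats it.
(Checking all 64 profiles: 22 have a profitable deviation, 42 do not.)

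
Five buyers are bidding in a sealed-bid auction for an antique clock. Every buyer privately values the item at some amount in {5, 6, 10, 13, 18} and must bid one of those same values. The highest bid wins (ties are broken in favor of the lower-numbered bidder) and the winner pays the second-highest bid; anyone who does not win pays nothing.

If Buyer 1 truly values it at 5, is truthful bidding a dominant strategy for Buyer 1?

Yes

Check each profile of the others' bids and compare truth against every alternative bid.
Others bid (5, 5, 5, 6): truth gives 0, best alternative gives -1.
Others bid (5, 5, 6, 5): truth gives 0, best alternative gives -1.
Others bid (5, 5, 6, 6): truth gives 0, best alternative gives -1.
Others bid (5, 6, 5, 5): truth gives 0, best alternative gives -1.
Others bid (5, 6, 5, 6): truth gives 0, best alternative gives -1.
Others bid (5, 6, 6, 5): truth gives 0, best alternative gives -1.
(Remaining 619 profiles checked similarly; truth is weakly best in each.)
In every case the truthful bid is at least as good as any alternative, so it is a dominant strategy.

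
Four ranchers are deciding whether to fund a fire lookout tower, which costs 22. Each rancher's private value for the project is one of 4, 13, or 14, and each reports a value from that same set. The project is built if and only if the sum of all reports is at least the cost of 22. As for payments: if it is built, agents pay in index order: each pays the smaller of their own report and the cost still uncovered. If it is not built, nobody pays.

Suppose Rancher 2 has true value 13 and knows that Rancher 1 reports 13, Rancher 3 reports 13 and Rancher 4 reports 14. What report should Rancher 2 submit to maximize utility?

Report 4: project built, pays 4, utility 13 - 4 = 9.
Report 13: project built, pays 9, utility 13 - 9 = 4.
Report 14: project built, pays 9, utility 13 - 9 = 4.
The best choice is 4 with utility 9.

4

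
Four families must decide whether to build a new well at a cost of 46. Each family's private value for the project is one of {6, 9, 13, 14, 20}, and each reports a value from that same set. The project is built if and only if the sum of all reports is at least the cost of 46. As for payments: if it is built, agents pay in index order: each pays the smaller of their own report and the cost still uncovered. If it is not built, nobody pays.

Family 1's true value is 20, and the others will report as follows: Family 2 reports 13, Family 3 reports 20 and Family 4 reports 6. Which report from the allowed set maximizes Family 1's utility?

Report 6: project not built, utility 0.
Report 9: project built, pays 9, utility 20 - 9 = 11.
Report 13: project built, pays 13, utility 20 - 13 = 7.
Report 14: project built, pays 14, utility 20 - 14 = 6.
Report 20: project built, pays 20, utility 20 - 20 = 0.
The best choice is 9 with utility 11.

9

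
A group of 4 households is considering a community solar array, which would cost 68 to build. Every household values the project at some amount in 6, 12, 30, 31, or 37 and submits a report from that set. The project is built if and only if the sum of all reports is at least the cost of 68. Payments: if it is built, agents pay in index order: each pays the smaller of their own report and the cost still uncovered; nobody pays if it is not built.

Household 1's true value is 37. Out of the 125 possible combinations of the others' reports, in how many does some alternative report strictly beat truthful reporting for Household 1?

Others report (6, 6, 30): truth gives 0; report 30 gives 7 > 0. Violating.
Others report (6, 6, 31): truth gives 0; report 30 gives 7 > 0. Violating.
Others report (6, 6, 37): truth gives 0; report 30 gives 7 > 0. Violating.
Others report (6, 12, 30): truth gives 0; report 30 gives 7 > 0. Violating.
Others report (6, 6, 6): truth gives 0; no alternative beats it.
Others report (6, 6, 12): truth gives 0; no alternative beats it.
(Checking all 125 profiles: 117 have a profitable deviation, 8 do not.)

117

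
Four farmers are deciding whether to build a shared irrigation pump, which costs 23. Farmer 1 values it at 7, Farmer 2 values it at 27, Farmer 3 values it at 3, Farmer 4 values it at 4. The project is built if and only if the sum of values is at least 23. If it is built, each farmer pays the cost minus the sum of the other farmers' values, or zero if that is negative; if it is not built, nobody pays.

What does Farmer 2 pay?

9

Total value 41 ≥ cost 23, so the project is built.
The other farmers' values sum to 14.
Cost minus that sum is 23 - 14 = 9.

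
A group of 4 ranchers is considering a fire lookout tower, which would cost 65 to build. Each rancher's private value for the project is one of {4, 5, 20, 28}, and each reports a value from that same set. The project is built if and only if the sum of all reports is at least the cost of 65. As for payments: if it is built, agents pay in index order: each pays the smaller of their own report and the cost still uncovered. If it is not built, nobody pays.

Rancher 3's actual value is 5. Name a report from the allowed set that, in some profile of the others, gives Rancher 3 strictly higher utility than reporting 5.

Suppose Rancher 1 reports 5, Rancher 2 reports 28 and Rancher 4 reports 28.
Report 5: project built, pays 5, utility 5 - 5 = 0.
Report 4: project built, pays 4, utility 5 - 4 = 1.
So reporting 4 beats truth here (1 > 0).

4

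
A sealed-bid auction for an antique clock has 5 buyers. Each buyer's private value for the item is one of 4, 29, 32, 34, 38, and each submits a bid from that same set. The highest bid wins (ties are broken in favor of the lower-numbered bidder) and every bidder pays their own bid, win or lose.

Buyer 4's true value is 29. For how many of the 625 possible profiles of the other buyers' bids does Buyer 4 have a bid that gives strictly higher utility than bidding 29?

Others bid (4, 4, 4, 32): truth gives -29; bid 32 gives -3 > -29. Violating.
Others bid (4, 4, 4, 34): truth gives -29; bid 4 gives -4 > -29. Violating.
Others bid (4, 4, 4, 38): truth gives -29; bid 4 gives -4 > -29. Violating.
Others bid (4, 4, 29, 4): truth gives -29; bid 32 gives -3 > -29. Violating.
Others bid (4, 4, 4, 4): truth gives 0; no alternative beats it.
Others bid (4, 4, 4, 29): truth gives 0; no alternative beats it.
(Checking all 625 profiles: 623 have a profitable deviation, 2 do not.)

623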